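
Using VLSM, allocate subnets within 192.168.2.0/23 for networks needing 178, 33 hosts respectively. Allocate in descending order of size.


178 hosts -> /24 (254 usable): 192.168.2.0/24
33 hosts -> /26 (62 usable): 192.168.3.0/26
Allocation: 192.168.2.0/24 (178 hosts, 254 usable); 192.168.3.0/26 (33 hosts, 62 usable)


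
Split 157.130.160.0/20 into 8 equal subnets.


New prefix = 20 + 3 = 23
Each subnet has 512 addresses
  157.130.160.0/23
  157.130.162.0/23
  157.130.164.0/23
  157.130.166.0/23
  157.130.168.0/23
  157.130.170.0/23
  157.130.172.0/23
  157.130.174.0/23
Subnets: 157.130.160.0/23, 157.130.162.0/23, 157.130.164.0/23, 157.130.166.0/23, 157.130.168.0/23, 157.130.170.0/23, 157.130.172.0/23, 157.130.174.0/23


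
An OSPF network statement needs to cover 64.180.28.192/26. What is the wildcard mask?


Subnet mask: 255.255.255.192
Wildcard = 255.255.255.255 - subnet mask
255 - 255 = 0
255 - 255 = 0
255 - 255 = 0
255 - 192 = 63
Wildcard: 0.0.0.63


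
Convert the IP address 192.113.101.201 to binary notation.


192 = 11000000
113 = 01110001
101 = 01100101
201 = 11001001
Binary: 11000000.01110001.01100101.11001001


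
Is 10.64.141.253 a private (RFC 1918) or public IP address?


RFC 1918 private ranges:
  10.0.0.0/8 (10.0.0.0 - 10.255.255.255)
  172.16.0.0/12 (172.16.0.0 - 172.31.255.255)
  192.168.0.0/16 (192.168.0.0 - 192.168.255.255)
Private (in 10.0.0.0/8)


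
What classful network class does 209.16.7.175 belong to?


First octet: 209
Binary: 11010001
110xxxxx -> Class C (192-223)
Class C, default mask 255.255.255.0 (/24)


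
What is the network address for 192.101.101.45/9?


IP:   11000000.01100101.01100101.00101101
Mask: 11111111.10000000.00000000.00000000
AND operation:
Net:  11000000.00000000.00000000.00000000
Network: 192.0.0.0/9


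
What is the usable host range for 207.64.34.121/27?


Network: 207.64.34.96
Broadcast: 207.64.34.127
First usable = network + 1
Last usable = broadcast - 1
Range: 207.64.34.97 to 207.64.34.126


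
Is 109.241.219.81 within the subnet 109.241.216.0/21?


Subnet network: 109.241.216.0
Test IP AND mask: 109.241.216.0
Yes, 109.241.219.81 is in 109.241.216.0/21


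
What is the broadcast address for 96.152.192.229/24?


Network: 96.152.192.0/24
Host bits = 8
Set all host bits to 1:
Broadcast: 96.152.192.255


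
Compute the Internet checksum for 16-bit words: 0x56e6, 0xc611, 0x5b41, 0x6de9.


Sum all words (with carry folding):
+ 0x56e6 = 0x56e6
+ 0xc611 = 0x1cf8
+ 0x5b41 = 0x7839
+ 0x6de9 = 0xe622
One's complement: ~0xe622
Checksum = 0x19dd


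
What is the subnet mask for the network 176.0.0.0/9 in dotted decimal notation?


/9 means 9 network bits, 23 host bits
Binary: 11111111100000000000000000000000
Mask: 255.128.0.0


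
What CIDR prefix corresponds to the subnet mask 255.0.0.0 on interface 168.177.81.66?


Binary: 11111111.00000000.00000000.00000000
Count leading 1s
Prefix: /8


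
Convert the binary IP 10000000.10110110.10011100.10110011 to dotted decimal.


10000000 = 128
10110110 = 182
10011100 = 156
10110011 = 179
IP: 128.182.156.179


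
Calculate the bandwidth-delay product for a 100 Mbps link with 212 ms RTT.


BDP = bandwidth * RTT
= 100 Mbps * 212 ms
= 100 * 1e6 * 212 / 1000 bits
= 21200000 bits
= 2650000 bytes
= 2587.8906 KB
BDP = 21200000 bits (2650000 bytes)


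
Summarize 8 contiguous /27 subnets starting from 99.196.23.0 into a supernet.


Original prefix: /27
Number of subnets: 8 = 2^3
New prefix = 27 - 3 = 24
Supernet: 99.196.23.0/24


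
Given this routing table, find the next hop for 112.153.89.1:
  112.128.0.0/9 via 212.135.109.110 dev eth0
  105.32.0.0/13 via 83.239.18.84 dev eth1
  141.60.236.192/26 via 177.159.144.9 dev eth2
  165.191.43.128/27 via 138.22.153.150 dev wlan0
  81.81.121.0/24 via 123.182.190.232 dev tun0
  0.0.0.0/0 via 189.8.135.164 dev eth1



Longest prefix match for 112.153.89.1:
  /9 112.128.0.0: MATCH
  /13 105.32.0.0: no
  /26 141.60.236.192: no
  /27 165.191.43.128: no
  /24 81.81.121.0: no
  /0 0.0.0.0: MATCH
Selected: next-hop 212.135.109.110 via eth0 (matched /9)


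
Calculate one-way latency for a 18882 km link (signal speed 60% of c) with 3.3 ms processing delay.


Speed = 0.6 * 3e5 km/s = 180000 km/s
Propagation delay = 18882 / 180000 = 0.1049 s = 104.9 ms
Processing delay = 3.3 ms
Total one-way latency = 108.2 ms


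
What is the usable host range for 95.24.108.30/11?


Network: 95.0.0.0
Broadcast: 95.31.255.255
First usable = network + 1
Last usable = broadcast - 1
Range: 95.0.0.1 to 95.31.255.254


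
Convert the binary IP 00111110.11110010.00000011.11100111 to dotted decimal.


00111110 = 62
11110010 = 242
00000011 = 3
11100111 = 231
IP: 62.242.3.231


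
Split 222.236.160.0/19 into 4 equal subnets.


New prefix = 19 + 2 = 21
Each subnet has 2048 addresses
  222.236.160.0/21
  222.236.168.0/21
  222.236.176.0/21
  222.236.184.0/21
Subnets: 222.236.160.0/21, 222.236.168.0/21, 222.236.176.0/21, 222.236.184.0/21


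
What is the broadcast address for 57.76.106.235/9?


Network: 57.0.0.0/9
Host bits = 23
Set all host bits to 1:
Broadcast: 57.127.255.255


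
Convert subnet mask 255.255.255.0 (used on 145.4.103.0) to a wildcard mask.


Subnet mask: 255.255.255.0
Wildcard = 255.255.255.255 - subnet mask
255 - 255 = 0
255 - 255 = 0
255 - 255 = 0
255 - 0 = 255
Wildcard: 0.0.0.255


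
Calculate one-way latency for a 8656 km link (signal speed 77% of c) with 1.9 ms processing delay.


Speed = 0.77 * 3e5 km/s = 231000 km/s
Propagation delay = 8656 / 231000 = 0.0375 s = 37.4719 ms
Processing delay = 1.9 ms
Total one-way latency = 39.3719 ms


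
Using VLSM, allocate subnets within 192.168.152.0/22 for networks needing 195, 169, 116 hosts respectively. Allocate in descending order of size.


195 hosts -> /24 (254 usable): 192.168.152.0/24
169 hosts -> /24 (254 usable): 192.168.153.0/24
116 hosts -> /25 (126 usable): 192.168.154.0/25
Allocation: 192.168.152.0/24 (195 hosts, 254 usable); 192.168.153.0/24 (169 hosts, 254 usable); 192.168.154.0/25 (116 hosts, 126 usable)


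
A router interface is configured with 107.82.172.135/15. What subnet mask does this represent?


/15 means 15 network bits, 17 host bits
Binary: 11111111111111100000000000000000
Mask: 255.254.0.0


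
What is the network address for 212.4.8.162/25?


IP:   11010100.00000100.00001000.10100010
Mask: 11111111.11111111.11111111.10000000
AND operation:
Net:  11010100.00000100.00001000.10000000
Network: 212.4.8.128/25


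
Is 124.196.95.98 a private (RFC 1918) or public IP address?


RFC 1918 private ranges:
  10.0.0.0/8 (10.0.0.0 - 10.255.255.255)
  172.16.0.0/12 (172.16.0.0 - 172.31.255.255)
  192.168.0.0/16 (192.168.0.0 - 192.168.255.255)
Public (not in any RFC 1918 range)


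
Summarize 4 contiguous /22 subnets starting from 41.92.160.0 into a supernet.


Original prefix: /22
Number of subnets: 4 = 2^2
New prefix = 22 - 2 = 20
Supernet: 41.92.160.0/20


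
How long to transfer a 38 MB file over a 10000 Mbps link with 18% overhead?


Effective throughput = 10000 * (1 - 18/100) = 8200 Mbps
File size in Mb = 38 * 8 = 304 Mb
Time = 304 / 8200
Time = 0.0371 seconds


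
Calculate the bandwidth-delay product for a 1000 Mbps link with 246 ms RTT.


BDP = bandwidth * RTT
= 1000 Mbps * 246 ms
= 1000 * 1e6 * 246 / 1000 bits
= 246000000 bits
= 30750000 bytes
= 30029.2969 KB
BDP = 246000000 bits (30750000 bytes)


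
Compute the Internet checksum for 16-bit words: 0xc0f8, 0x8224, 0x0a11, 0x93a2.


Sum all words (with carry folding):
+ 0xc0f8 = 0xc0f8
+ 0x8224 = 0x431d
+ 0x0a11 = 0x4d2e
+ 0x93a2 = 0xe0d0
One's complement: ~0xe0d0
Checksum = 0x1f2f


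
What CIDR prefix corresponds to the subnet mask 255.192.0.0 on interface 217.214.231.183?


Binary: 11111111.11000000.00000000.00000000
Count leading 1s
Prefix: /10


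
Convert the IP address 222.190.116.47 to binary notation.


222 = 11011110
190 = 10111110
116 = 01110100
47 = 00101111
Binary: 11011110.10111110.01110100.00101111


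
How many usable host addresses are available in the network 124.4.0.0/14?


Host bits = 32 - 14 = 18
Total addresses = 2^18 = 262144
Usable = total - 2 (network and broadcast)
Usable hosts: 262142


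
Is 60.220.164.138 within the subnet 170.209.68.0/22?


Subnet network: 170.209.68.0
Test IP AND mask: 60.220.164.0
No, 60.220.164.138 is not in 170.209.68.0/22


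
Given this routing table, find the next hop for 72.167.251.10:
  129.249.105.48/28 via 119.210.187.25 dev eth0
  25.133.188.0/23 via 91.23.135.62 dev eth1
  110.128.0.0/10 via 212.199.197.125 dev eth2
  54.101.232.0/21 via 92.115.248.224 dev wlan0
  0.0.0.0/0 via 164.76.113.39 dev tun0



Longest prefix match for 72.167.251.10:
  /28 129.249.105.48: no
  /23 25.133.188.0: no
  /10 110.128.0.0: no
  /21 54.101.232.0: no
  /0 0.0.0.0: MATCH
Selected: next-hop 164.76.113.39 via tun0 (matched /0)


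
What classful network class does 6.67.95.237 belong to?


First octet: 6
Binary: 00000110
0xxxxxxx -> Class A (1-126)
Class A, default mask 255.0.0.0 (/8)


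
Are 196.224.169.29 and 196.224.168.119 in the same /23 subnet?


Mask: 255.255.254.0
196.224.169.29 AND mask = 196.224.168.0
196.224.168.119 AND mask = 196.224.168.0
Yes, same subnet (196.224.168.0)


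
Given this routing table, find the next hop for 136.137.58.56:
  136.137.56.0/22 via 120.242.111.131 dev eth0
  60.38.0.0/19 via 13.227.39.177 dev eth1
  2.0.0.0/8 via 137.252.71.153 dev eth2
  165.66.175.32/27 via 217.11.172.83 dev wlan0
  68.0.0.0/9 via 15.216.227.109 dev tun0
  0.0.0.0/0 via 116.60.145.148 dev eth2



Longest prefix match for 136.137.58.56:
  /22 136.137.56.0: MATCH
  /19 60.38.0.0: no
  /8 2.0.0.0: no
  /27 165.66.175.32: no
  /9 68.0.0.0: no
  /0 0.0.0.0: MATCH
Selected: next-hop 120.242.111.131 via eth0 (matched /22)


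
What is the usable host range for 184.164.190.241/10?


Network: 184.128.0.0
Broadcast: 184.191.255.255
First usable = network + 1
Last usable = broadcast - 1
Range: 184.128.0.1 to 184.191.255.254


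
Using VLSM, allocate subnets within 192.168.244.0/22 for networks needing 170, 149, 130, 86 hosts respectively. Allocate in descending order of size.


170 hosts -> /24 (254 usable): 192.168.244.0/24
149 hosts -> /24 (254 usable): 192.168.245.0/24
130 hosts -> /24 (254 usable): 192.168.246.0/24
86 hosts -> /25 (126 usable): 192.168.247.0/25
Allocation: 192.168.244.0/24 (170 hosts, 254 usable); 192.168.245.0/24 (149 hosts, 254 usable); 192.168.246.0/24 (130 hosts, 254 usable); 192.168.247.0/25 (86 hosts, 126 usable)


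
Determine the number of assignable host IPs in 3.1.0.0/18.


Host bits = 32 - 18 = 14
Total addresses = 2^14 = 16384
Usable = total - 2 (network and broadcast)
Usable hosts: 16382


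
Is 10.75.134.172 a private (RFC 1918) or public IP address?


RFC 1918 private ranges:
  10.0.0.0/8 (10.0.0.0 - 10.255.255.255)
  172.16.0.0/12 (172.16.0.0 - 172.31.255.255)
  192.168.0.0/16 (192.168.0.0 - 192.168.255.255)
Private (in 10.0.0.0/8)


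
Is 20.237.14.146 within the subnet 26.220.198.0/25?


Subnet network: 26.220.198.0
Test IP AND mask: 20.237.14.128
No, 20.237.14.146 is not in 26.220.198.0/25


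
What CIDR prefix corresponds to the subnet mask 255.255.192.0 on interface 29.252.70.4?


Binary: 11111111.11111111.11000000.00000000
Count leading 1s
Prefix: /18


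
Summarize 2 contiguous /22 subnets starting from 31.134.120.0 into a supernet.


Original prefix: /22
Number of subnets: 2 = 2^1
New prefix = 22 - 1 = 21
Supernet: 31.134.120.0/21


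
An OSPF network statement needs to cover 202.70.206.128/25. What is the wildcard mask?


Subnet mask: 255.255.255.128
Wildcard = 255.255.255.255 - subnet mask
255 - 255 = 0
255 - 255 = 0
255 - 255 = 0
255 - 128 = 127
Wildcard: 0.0.0.127


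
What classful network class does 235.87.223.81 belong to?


First octet: 235
Binary: 11101011
1110xxxx -> Class D (224-239)
Class D (multicast), default mask N/A


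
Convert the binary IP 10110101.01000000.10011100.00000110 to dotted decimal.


10110101 = 181
01000000 = 64
10011100 = 156
00000110 = 6
IP: 181.64.156.6


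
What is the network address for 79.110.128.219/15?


IP:   01001111.01101110.10000000.11011011
Mask: 11111111.11111110.00000000.00000000
AND operation:
Net:  01001111.01101110.00000000.00000000
Network: 79.110.0.0/15


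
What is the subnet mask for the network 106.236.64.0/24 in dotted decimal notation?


/24 means 24 network bits, 8 host bits
Binary: 11111111111111111111111100000000
Mask: 255.255.255.0


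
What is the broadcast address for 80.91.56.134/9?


Network: 80.0.0.0/9
Host bits = 23
Set all host bits to 1:
Broadcast: 80.127.255.255


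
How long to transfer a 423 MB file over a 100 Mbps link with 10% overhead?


Effective throughput = 100 * (1 - 10/100) = 90 Mbps
File size in Mb = 423 * 8 = 3384 Mb
Time = 3384 / 90
Time = 37.6 seconds


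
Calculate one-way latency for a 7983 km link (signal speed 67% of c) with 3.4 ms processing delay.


Speed = 0.67 * 3e5 km/s = 201000 km/s
Propagation delay = 7983 / 201000 = 0.0397 s = 39.7164 ms
Processing delay = 3.4 ms
Total one-way latency = 43.1164 ms


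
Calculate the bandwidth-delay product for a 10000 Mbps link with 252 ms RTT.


BDP = bandwidth * RTT
= 10000 Mbps * 252 ms
= 10000 * 1e6 * 252 / 1000 bits
= 2520000000 bits
= 315000000 bytes
= 307617.1875 KB
BDP = 2520000000 bits (315000000 bytes)


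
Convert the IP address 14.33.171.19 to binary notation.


14 = 00001110
33 = 00100001
171 = 10101011
19 = 00010011
Binary: 00001110.00100001.10101011.00010011


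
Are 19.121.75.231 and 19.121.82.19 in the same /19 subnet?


Mask: 255.255.224.0
19.121.75.231 AND mask = 19.121.64.0
19.121.82.19 AND mask = 19.121.64.0
Yes, same subnet (19.121.64.0)


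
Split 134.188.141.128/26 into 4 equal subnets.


New prefix = 26 + 2 = 28
Each subnet has 16 addresses
  134.188.141.128/28
  134.188.141.144/28
  134.188.141.160/28
  134.188.141.176/28
Subnets: 134.188.141.128/28, 134.188.141.144/28, 134.188.141.160/28, 134.188.141.176/28


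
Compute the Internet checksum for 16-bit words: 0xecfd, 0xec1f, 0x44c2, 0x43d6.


Sum all words (with carry folding):
+ 0xecfd = 0xecfd
+ 0xec1f = 0xd91d
+ 0x44c2 = 0x1de0
+ 0x43d6 = 0x61b6
One's complement: ~0x61b6
Checksum = 0x9e49


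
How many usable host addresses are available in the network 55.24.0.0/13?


Host bits = 32 - 13 = 19
Total addresses = 2^19 = 524288
Usable = total - 2 (network and broadcast)
Usable hosts: 524286


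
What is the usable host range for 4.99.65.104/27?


Network: 4.99.65.96
Broadcast: 4.99.65.127
First usable = network + 1
Last usable = broadcast - 1
Range: 4.99.65.97 to 4.99.65.126


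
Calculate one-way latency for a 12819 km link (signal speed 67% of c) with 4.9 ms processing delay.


Speed = 0.67 * 3e5 km/s = 201000 km/s
Propagation delay = 12819 / 201000 = 0.0638 s = 63.7761 ms
Processing delay = 4.9 ms
Total one-way latency = 68.6761 ms


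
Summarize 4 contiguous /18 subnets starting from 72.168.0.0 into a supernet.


Original prefix: /18
Number of subnets: 4 = 2^2
New prefix = 18 - 2 = 16
Supernet: 72.168.0.0/16


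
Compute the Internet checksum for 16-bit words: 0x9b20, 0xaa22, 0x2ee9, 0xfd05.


Sum all words (with carry folding):
+ 0x9b20 = 0x9b20
+ 0xaa22 = 0x4543
+ 0x2ee9 = 0x742c
+ 0xfd05 = 0x7132
One's complement: ~0x7132
Checksum = 0x8ecd


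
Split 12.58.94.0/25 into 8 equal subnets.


New prefix = 25 + 3 = 28
Each subnet has 16 addresses
  12.58.94.0/28
  12.58.94.16/28
  12.58.94.32/28
  12.58.94.48/28
  12.58.94.64/28
  12.58.94.80/28
  12.58.94.96/28
  12.58.94.112/28
Subnets: 12.58.94.0/28, 12.58.94.16/28, 12.58.94.32/28, 12.58.94.48/28, 12.58.94.64/28, 12.58.94.80/28, 12.58.94.96/28, 12.58.94.112/28


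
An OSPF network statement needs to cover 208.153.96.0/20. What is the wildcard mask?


Subnet mask: 255.255.240.0
Wildcard = 255.255.255.255 - subnet mask
255 - 255 = 0
255 - 255 = 0
255 - 240 = 15
255 - 0 = 255
Wildcard: 0.0.15.255


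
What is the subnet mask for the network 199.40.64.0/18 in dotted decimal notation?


/18 means 18 network bits, 14 host bits
Binary: 11111111111111111100000000000000
Mask: 255.255.192.0


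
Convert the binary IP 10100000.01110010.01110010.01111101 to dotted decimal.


10100000 = 160
01110010 = 114
01110010 = 114
01111101 = 125
IP: 160.114.114.125


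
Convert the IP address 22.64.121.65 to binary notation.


22 = 00010110
64 = 01000000
121 = 01111001
65 = 01000001
Binary: 00010110.01000000.01111001.01000001


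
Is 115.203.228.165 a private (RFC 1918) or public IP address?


RFC 1918 private ranges:
  10.0.0.0/8 (10.0.0.0 - 10.255.255.255)
  172.16.0.0/12 (172.16.0.0 - 172.31.255.255)
  192.168.0.0/16 (192.168.0.0 - 192.168.255.255)
Public (not in any RFC 1918 range)


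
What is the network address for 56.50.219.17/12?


IP:   00111000.00110010.11011011.00010001
Mask: 11111111.11110000.00000000.00000000
AND operation:
Net:  00111000.00110000.00000000.00000000
Network: 56.48.0.0/12


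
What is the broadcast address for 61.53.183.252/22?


Network: 61.53.180.0/22
Host bits = 10
Set all host bits to 1:
Broadcast: 61.53.183.255


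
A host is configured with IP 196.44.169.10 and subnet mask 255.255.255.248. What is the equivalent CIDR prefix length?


Binary: 11111111.11111111.11111111.11111000
Count leading 1s
Prefix: /29


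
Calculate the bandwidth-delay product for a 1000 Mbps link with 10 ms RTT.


BDP = bandwidth * RTT
= 1000 Mbps * 10 ms
= 1000 * 1e6 * 10 / 1000 bits
= 10000000 bits
= 1250000 bytes
= 1220.7031 KB
BDP = 10000000 bits (1250000 bytes)


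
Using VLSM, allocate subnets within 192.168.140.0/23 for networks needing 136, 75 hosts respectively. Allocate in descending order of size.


136 hosts -> /24 (254 usable): 192.168.140.0/24
75 hosts -> /25 (126 usable): 192.168.141.0/25
Allocation: 192.168.140.0/24 (136 hosts, 254 usable); 192.168.141.0/25 (75 hosts, 126 usable)


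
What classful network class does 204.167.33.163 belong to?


First octet: 204
Binary: 11001100
110xxxxx -> Class C (192-223)
Class C, default mask 255.255.255.0 (/24)


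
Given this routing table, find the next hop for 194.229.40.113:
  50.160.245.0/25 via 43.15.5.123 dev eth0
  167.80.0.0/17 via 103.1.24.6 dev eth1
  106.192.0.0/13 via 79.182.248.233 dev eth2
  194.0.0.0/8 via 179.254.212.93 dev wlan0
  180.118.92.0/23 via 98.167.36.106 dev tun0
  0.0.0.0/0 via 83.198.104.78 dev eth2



Longest prefix match for 194.229.40.113:
  /25 50.160.245.0: no
  /17 167.80.0.0: no
  /13 106.192.0.0: no
  /8 194.0.0.0: MATCH
  /23 180.118.92.0: no
  /0 0.0.0.0: MATCH
Selected: next-hop 179.254.212.93 via wlan0 (matched /8)


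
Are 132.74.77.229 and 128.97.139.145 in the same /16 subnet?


Mask: 255.255.0.0
132.74.77.229 AND mask = 132.74.0.0
128.97.139.145 AND mask = 128.97.0.0
No, different subnets (132.74.0.0 vs 128.97.0.0)


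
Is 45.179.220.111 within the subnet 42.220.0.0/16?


Subnet network: 42.220.0.0
Test IP AND mask: 45.179.0.0
No, 45.179.220.111 is not in 42.220.0.0/16


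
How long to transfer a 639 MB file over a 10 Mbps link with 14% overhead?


Effective throughput = 10 * (1 - 14/100) = 8.6 Mbps
File size in Mb = 639 * 8 = 5112 Mb
Time = 5112 / 8.6
Time = 594.4186 seconds


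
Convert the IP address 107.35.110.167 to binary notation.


107 = 01101011
35 = 00100011
110 = 01101110
167 = 10100111
Binary: 01101011.00100011.01101110.10100111


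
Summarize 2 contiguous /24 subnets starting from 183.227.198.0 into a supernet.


Original prefix: /24
Number of subnets: 2 = 2^1
New prefix = 24 - 1 = 23
Supernet: 183.227.198.0/23


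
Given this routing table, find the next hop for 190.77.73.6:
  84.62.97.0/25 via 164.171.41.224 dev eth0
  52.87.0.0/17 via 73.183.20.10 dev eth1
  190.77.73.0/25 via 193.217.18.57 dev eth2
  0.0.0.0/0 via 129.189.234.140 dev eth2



Longest prefix match for 190.77.73.6:
  /25 84.62.97.0: no
  /17 52.87.0.0: no
  /25 190.77.73.0: MATCH
  /0 0.0.0.0: MATCH
Selected: next-hop 193.217.18.57 via eth2 (matched /25)


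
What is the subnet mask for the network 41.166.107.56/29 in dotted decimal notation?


/29 means 29 network bits, 3 host bits
Binary: 11111111111111111111111111111000
Mask: 255.255.255.248


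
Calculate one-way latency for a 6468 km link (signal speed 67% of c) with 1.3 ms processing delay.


Speed = 0.67 * 3e5 km/s = 201000 km/s
Propagation delay = 6468 / 201000 = 0.0322 s = 32.1791 ms
Processing delay = 1.3 ms
Total one-way latency = 33.4791 ms


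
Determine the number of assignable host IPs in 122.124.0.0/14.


Host bits = 32 - 14 = 18
Total addresses = 2^18 = 262144
Usable = total - 2 (network and broadcast)
Usable hosts: 262142


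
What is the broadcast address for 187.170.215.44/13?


Network: 187.168.0.0/13
Host bits = 19
Set all host bits to 1:
Broadcast: 187.175.255.255


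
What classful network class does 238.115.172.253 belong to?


First octet: 238
Binary: 11101110
1110xxxx -> Class D (224-239)
Class D (multicast), default mask N/A


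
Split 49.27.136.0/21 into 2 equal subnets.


New prefix = 21 + 1 = 22
Each subnet has 1024 addresses
  49.27.136.0/22
  49.27.140.0/22
Subnets: 49.27.136.0/22, 49.27.140.0/22


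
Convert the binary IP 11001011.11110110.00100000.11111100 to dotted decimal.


11001011 = 203
11110110 = 246
00100000 = 32
11111100 = 252
IP: 203.246.32.252


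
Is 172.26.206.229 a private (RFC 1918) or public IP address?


RFC 1918 private ranges:
  10.0.0.0/8 (10.0.0.0 - 10.255.255.255)
  172.16.0.0/12 (172.16.0.0 - 172.31.255.255)
  192.168.0.0/16 (192.168.0.0 - 192.168.255.255)
Private (in 172.16.0.0/12)


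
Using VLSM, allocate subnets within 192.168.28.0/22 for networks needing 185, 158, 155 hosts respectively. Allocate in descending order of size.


185 hosts -> /24 (254 usable): 192.168.28.0/24
158 hosts -> /24 (254 usable): 192.168.29.0/24
155 hosts -> /24 (254 usable): 192.168.30.0/24
Allocation: 192.168.28.0/24 (185 hosts, 254 usable); 192.168.29.0/24 (158 hosts, 254 usable); 192.168.30.0/24 (155 hosts, 254 usable)


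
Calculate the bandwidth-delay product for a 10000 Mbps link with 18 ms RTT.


BDP = bandwidth * RTT
= 10000 Mbps * 18 ms
= 10000 * 1e6 * 18 / 1000 bits
= 180000000 bits
= 22500000 bytes
= 21972.6562 KB
BDP = 180000000 bits (22500000 bytes)


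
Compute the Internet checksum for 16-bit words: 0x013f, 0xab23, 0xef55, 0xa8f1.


Sum all words (with carry folding):
+ 0x013f = 0x013f
+ 0xab23 = 0xac62
+ 0xef55 = 0x9bb8
+ 0xa8f1 = 0x44aa
One's complement: ~0x44aa
Checksum = 0xbb55


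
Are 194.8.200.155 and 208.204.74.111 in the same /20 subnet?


Mask: 255.255.240.0
194.8.200.155 AND mask = 194.8.192.0
208.204.74.111 AND mask = 208.204.64.0
No, different subnets (194.8.192.0 vs 208.204.64.0)


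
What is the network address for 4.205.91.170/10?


IP:   00000100.11001101.01011011.10101010
Mask: 11111111.11000000.00000000.00000000
AND operation:
Net:  00000100.11000000.00000000.00000000
Network: 4.192.0.0/10


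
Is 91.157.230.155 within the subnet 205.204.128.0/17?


Subnet network: 205.204.128.0
Test IP AND mask: 91.157.128.0
No, 91.157.230.155 is not in 205.204.128.0/17


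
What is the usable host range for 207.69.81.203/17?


Network: 207.69.0.0
Broadcast: 207.69.127.255
First usable = network + 1
Last usable = broadcast - 1
Range: 207.69.0.1 to 207.69.127.254


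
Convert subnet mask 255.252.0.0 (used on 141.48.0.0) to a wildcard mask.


Subnet mask: 255.252.0.0
Wildcard = 255.255.255.255 - subnet mask
255 - 255 = 0
255 - 252 = 3
255 - 0 = 255
255 - 0 = 255
Wildcard: 0.3.255.255


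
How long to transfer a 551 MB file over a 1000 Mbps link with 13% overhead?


Effective throughput = 1000 * (1 - 13/100) = 870 Mbps
File size in Mb = 551 * 8 = 4408 Mb
Time = 4408 / 870
Time = 5.0667 seconds


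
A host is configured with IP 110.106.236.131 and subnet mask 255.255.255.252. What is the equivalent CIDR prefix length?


Binary: 11111111.11111111.11111111.11111100
Count leading 1s
Prefix: /30


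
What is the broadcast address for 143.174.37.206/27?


Network: 143.174.37.192/27
Host bits = 5
Set all host bits to 1:
Broadcast: 143.174.37.223


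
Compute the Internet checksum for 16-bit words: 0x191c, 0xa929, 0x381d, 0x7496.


Sum all words (with carry folding):
+ 0x191c = 0x191c
+ 0xa929 = 0xc245
+ 0x381d = 0xfa62
+ 0x7496 = 0x6ef9
One's complement: ~0x6ef9
Checksum = 0x9106


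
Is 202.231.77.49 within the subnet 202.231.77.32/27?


Subnet network: 202.231.77.32
Test IP AND mask: 202.231.77.32
Yes, 202.231.77.49 is in 202.231.77.32/27


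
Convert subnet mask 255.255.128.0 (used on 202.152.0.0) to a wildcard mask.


Subnet mask: 255.255.128.0
Wildcard = 255.255.255.255 - subnet mask
255 - 255 = 0
255 - 255 = 0
255 - 128 = 127
255 - 0 = 255
Wildcard: 0.0.127.255


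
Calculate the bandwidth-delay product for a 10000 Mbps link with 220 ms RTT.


BDP = bandwidth * RTT
= 10000 Mbps * 220 ms
= 10000 * 1e6 * 220 / 1000 bits
= 2200000000 bits
= 275000000 bytes
= 268554.6875 KB
BDP = 2200000000 bits (275000000 bytes)


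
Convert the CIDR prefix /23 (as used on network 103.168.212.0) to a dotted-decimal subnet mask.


/23 means 23 network bits, 9 host bits
Binary: 11111111111111111111111000000000
Mask: 255.255.254.0


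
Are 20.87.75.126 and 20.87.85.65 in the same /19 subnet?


Mask: 255.255.224.0
20.87.75.126 AND mask = 20.87.64.0
20.87.85.65 AND mask = 20.87.64.0
Yes, same subnet (20.87.64.0)


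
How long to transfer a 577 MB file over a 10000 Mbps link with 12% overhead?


Effective throughput = 10000 * (1 - 12/100) = 8800 Mbps
File size in Mb = 577 * 8 = 4616 Mb
Time = 4616 / 8800
Time = 0.5245 seconds


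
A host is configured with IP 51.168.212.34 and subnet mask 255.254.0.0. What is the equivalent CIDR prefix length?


Binary: 11111111.11111110.00000000.00000000
Count leading 1s
Prefix: /15


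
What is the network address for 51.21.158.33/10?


IP:   00110011.00010101.10011110.00100001
Mask: 11111111.11000000.00000000.00000000
AND operation:
Net:  00110011.00000000.00000000.00000000
Network: 51.0.0.0/10


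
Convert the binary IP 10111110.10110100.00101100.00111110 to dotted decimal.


10111110 = 190
10110100 = 180
00101100 = 44
00111110 = 62
IP: 190.180.44.62


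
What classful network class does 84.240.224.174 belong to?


First octet: 84
Binary: 01010100
0xxxxxxx -> Class A (1-126)
Class A, default mask 255.0.0.0 (/8)


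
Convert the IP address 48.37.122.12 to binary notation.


48 = 00110000
37 = 00100101
122 = 01111010
12 = 00001100
Binary: 00110000.00100101.01111010.00001100


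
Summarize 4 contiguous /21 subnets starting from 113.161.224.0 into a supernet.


Original prefix: /21
Number of subnets: 4 = 2^2
New prefix = 21 - 2 = 19
Supernet: 113.161.224.0/19


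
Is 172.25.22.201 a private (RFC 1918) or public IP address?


RFC 1918 private ranges:
  10.0.0.0/8 (10.0.0.0 - 10.255.255.255)
  172.16.0.0/12 (172.16.0.0 - 172.31.255.255)
  192.168.0.0/16 (192.168.0.0 - 192.168.255.255)
Private (in 172.16.0.0/12)


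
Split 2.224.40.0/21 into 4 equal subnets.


New prefix = 21 + 2 = 23
Each subnet has 512 addresses
  2.224.40.0/23
  2.224.42.0/23
  2.224.44.0/23
  2.224.46.0/23
Subnets: 2.224.40.0/23, 2.224.42.0/23, 2.224.44.0/23, 2.224.46.0/23


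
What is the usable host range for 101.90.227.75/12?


Network: 101.80.0.0
Broadcast: 101.95.255.255
First usable = network + 1
Last usable = broadcast - 1
Range: 101.80.0.1 to 101.95.255.254


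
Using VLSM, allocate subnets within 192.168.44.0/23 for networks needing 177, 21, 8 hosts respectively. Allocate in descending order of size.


177 hosts -> /24 (254 usable): 192.168.44.0/24
21 hosts -> /27 (30 usable): 192.168.45.0/27
8 hosts -> /28 (14 usable): 192.168.45.32/28
Allocation: 192.168.44.0/24 (177 hosts, 254 usable); 192.168.45.0/27 (21 hosts, 30 usable); 192.168.45.32/28 (8 hosts, 14 usable)


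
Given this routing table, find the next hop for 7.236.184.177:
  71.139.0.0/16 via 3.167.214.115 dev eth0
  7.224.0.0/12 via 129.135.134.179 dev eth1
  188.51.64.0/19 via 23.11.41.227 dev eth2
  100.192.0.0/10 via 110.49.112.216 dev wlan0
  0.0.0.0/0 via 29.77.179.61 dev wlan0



Longest prefix match for 7.236.184.177:
  /16 71.139.0.0: no
  /12 7.224.0.0: MATCH
  /19 188.51.64.0: no
  /10 100.192.0.0: no
  /0 0.0.0.0: MATCH
Selected: next-hop 129.135.134.179 via eth1 (matched /12)


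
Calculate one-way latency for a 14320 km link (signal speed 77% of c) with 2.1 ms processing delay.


Speed = 0.77 * 3e5 km/s = 231000 km/s
Propagation delay = 14320 / 231000 = 0.062 s = 61.9913 ms
Processing delay = 2.1 ms
Total one-way latency = 64.0913 ms


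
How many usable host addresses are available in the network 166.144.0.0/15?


Host bits = 32 - 15 = 17
Total addresses = 2^17 = 131072
Usable = total - 2 (network and broadcast)
Usable hosts: 131070


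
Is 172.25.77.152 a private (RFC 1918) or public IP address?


RFC 1918 private ranges:
  10.0.0.0/8 (10.0.0.0 - 10.255.255.255)
  172.16.0.0/12 (172.16.0.0 - 172.31.255.255)
  192.168.0.0/16 (192.168.0.0 - 192.168.255.255)
Private (in 172.16.0.0/12)


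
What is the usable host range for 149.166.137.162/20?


Network: 149.166.128.0
Broadcast: 149.166.143.255
First usable = network + 1
Last usable = broadcast - 1
Range: 149.166.128.1 to 149.166.143.254


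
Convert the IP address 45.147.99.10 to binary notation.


45 = 00101101
147 = 10010011
99 = 01100011
10 = 00001010
Binary: 00101101.10010011.01100011.00001010


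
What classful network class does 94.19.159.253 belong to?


First octet: 94
Binary: 01011110
0xxxxxxx -> Class A (1-126)
Class A, default mask 255.0.0.0 (/8)


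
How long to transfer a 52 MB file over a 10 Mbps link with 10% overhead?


Effective throughput = 10 * (1 - 10/100) = 9 Mbps
File size in Mb = 52 * 8 = 416 Mb
Time = 416 / 9
Time = 46.2222 seconds


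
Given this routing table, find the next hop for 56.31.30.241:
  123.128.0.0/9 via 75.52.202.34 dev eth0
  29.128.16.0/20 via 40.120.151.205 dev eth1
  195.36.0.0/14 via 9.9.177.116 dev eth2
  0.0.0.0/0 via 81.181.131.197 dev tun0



Longest prefix match for 56.31.30.241:
  /9 123.128.0.0: no
  /20 29.128.16.0: no
  /14 195.36.0.0: no
  /0 0.0.0.0: MATCH
Selected: next-hop 81.181.131.197 via tun0 (matched /0)


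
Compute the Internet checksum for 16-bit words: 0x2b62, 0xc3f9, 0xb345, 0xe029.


Sum all words (with carry folding):
+ 0x2b62 = 0x2b62
+ 0xc3f9 = 0xef5b
+ 0xb345 = 0xa2a1
+ 0xe029 = 0x82cb
One's complement: ~0x82cb
Checksum = 0x7d34


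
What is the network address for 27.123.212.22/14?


IP:   00011011.01111011.11010100.00010110
Mask: 11111111.11111100.00000000.00000000
AND operation:
Net:  00011011.01111000.00000000.00000000
Network: 27.120.0.0/14


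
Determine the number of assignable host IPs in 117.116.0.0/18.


Host bits = 32 - 18 = 14
Total addresses = 2^14 = 16384
Usable = total - 2 (network and broadcast)
Usable hosts: 16382


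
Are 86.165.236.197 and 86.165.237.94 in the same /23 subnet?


Mask: 255.255.254.0
86.165.236.197 AND mask = 86.165.236.0
86.165.237.94 AND mask = 86.165.236.0
Yes, same subnet (86.165.236.0)


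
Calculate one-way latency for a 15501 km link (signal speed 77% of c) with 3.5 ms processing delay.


Speed = 0.77 * 3e5 km/s = 231000 km/s
Propagation delay = 15501 / 231000 = 0.0671 s = 67.1039 ms
Processing delay = 3.5 ms
Total one-way latency = 70.6039 ms


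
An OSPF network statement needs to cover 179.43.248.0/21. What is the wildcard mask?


Subnet mask: 255.255.248.0
Wildcard = 255.255.255.255 - subnet mask
255 - 255 = 0
255 - 255 = 0
255 - 248 = 7
255 - 0 = 255
Wildcard: 0.0.7.255


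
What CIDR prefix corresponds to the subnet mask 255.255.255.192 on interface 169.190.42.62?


Binary: 11111111.11111111.11111111.11000000
Count leading 1s
Prefix: /26


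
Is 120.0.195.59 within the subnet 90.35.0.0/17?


Subnet network: 90.35.0.0
Test IP AND mask: 120.0.128.0
No, 120.0.195.59 is not in 90.35.0.0/17


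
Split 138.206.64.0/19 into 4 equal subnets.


New prefix = 19 + 2 = 21
Each subnet has 2048 addresses
  138.206.64.0/21
  138.206.72.0/21
  138.206.80.0/21
  138.206.88.0/21
Subnets: 138.206.64.0/21, 138.206.72.0/21, 138.206.80.0/21, 138.206.88.0/21


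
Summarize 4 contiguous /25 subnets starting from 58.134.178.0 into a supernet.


Original prefix: /25
Number of subnets: 4 = 2^2
New prefix = 25 - 2 = 23
Supernet: 58.134.178.0/23


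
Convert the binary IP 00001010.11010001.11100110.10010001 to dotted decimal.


00001010 = 10
11010001 = 209
11100110 = 230
10010001 = 145
IP: 10.209.230.145


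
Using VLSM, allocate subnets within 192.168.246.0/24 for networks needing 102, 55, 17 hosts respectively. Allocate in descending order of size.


102 hosts -> /25 (126 usable): 192.168.246.0/25
55 hosts -> /26 (62 usable): 192.168.246.128/26
17 hosts -> /27 (30 usable): 192.168.246.192/27
Allocation: 192.168.246.0/25 (102 hosts, 126 usable); 192.168.246.128/26 (55 hosts, 62 usable); 192.168.246.192/27 (17 hosts, 30 usable)


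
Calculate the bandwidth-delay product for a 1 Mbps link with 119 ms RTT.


BDP = bandwidth * RTT
= 1 Mbps * 119 ms
= 1 * 1e6 * 119 / 1000 bits
= 119000 bits
= 14875 bytes
= 14.5264 KB
BDP = 119000 bits (14875 bytes)


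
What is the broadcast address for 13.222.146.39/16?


Network: 13.222.0.0/16
Host bits = 16
Set all host bits to 1:
Broadcast: 13.222.255.255


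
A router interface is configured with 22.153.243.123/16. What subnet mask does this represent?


/16 means 16 network bits, 16 host bits
Binary: 11111111111111110000000000000000
Mask: 255.255.0.0


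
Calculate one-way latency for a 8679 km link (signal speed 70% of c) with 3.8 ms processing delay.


Speed = 0.7 * 3e5 km/s = 210000 km/s
Propagation delay = 8679 / 210000 = 0.0413 s = 41.3286 ms
Processing delay = 3.8 ms
Total one-way latency = 45.1286 ms


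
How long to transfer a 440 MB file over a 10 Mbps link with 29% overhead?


Effective throughput = 10 * (1 - 29/100) = 7.1 Mbps
File size in Mb = 440 * 8 = 3520 Mb
Time = 3520 / 7.1
Time = 495.7746 seconds


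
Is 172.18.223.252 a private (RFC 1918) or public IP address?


RFC 1918 private ranges:
  10.0.0.0/8 (10.0.0.0 - 10.255.255.255)
  172.16.0.0/12 (172.16.0.0 - 172.31.255.255)
  192.168.0.0/16 (192.168.0.0 - 192.168.255.255)
Private (in 172.16.0.0/12)


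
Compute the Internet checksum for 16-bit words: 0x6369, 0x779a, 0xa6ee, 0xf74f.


Sum all words (with carry folding):
+ 0x6369 = 0x6369
+ 0x779a = 0xdb03
+ 0xa6ee = 0x81f2
+ 0xf74f = 0x7942
One's complement: ~0x7942
Checksum = 0x86bd


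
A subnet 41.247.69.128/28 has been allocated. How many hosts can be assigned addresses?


Host bits = 32 - 28 = 4
Total addresses = 2^4 = 16
Usable = total - 2 (network and broadcast)
Usable hosts: 14


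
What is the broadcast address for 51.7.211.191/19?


Network: 51.7.192.0/19
Host bits = 13
Set all host bits to 1:
Broadcast: 51.7.223.255


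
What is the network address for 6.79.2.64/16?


IP:   00000110.01001111.00000010.01000000
Mask: 11111111.11111111.00000000.00000000
AND operation:
Net:  00000110.01001111.00000000.00000000
Network: 6.79.0.0/16


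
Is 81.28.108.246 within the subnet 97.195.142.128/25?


Subnet network: 97.195.142.128
Test IP AND mask: 81.28.108.128
No, 81.28.108.246 is not in 97.195.142.128/25


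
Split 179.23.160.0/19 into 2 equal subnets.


New prefix = 19 + 1 = 20
Each subnet has 4096 addresses
  179.23.160.0/20
  179.23.176.0/20
Subnets: 179.23.160.0/20, 179.23.176.0/20


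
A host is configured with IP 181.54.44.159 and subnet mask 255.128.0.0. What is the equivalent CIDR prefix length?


Binary: 11111111.10000000.00000000.00000000
Count leading 1s
Prefix: /9


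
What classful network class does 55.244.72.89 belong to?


First octet: 55
Binary: 00110111
0xxxxxxx -> Class A (1-126)
Class A, default mask 255.0.0.0 (/8)


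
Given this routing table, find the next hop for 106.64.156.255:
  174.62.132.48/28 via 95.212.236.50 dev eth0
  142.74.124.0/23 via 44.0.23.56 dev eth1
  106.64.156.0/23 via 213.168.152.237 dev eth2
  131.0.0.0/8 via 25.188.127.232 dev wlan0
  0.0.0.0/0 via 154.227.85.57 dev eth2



Longest prefix match for 106.64.156.255:
  /28 174.62.132.48: no
  /23 142.74.124.0: no
  /23 106.64.156.0: MATCH
  /8 131.0.0.0: no
  /0 0.0.0.0: MATCH
Selected: next-hop 213.168.152.237 via eth2 (matched /23)


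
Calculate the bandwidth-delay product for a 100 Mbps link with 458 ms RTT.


BDP = bandwidth * RTT
= 100 Mbps * 458 ms
= 100 * 1e6 * 458 / 1000 bits
= 45800000 bits
= 5725000 bytes
= 5590.8203 KB
BDP = 45800000 bits (5725000 bytes)


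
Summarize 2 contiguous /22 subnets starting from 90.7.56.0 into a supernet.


Original prefix: /22
Number of subnets: 2 = 2^1
New prefix = 22 - 1 = 21
Supernet: 90.7.56.0/21


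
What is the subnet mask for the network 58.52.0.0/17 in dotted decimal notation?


/17 means 17 network bits, 15 host bits
Binary: 11111111111111111000000000000000
Mask: 255.255.128.0


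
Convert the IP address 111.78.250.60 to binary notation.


111 = 01101111
78 = 01001110
250 = 11111010
60 = 00111100
Binary: 01101111.01001110.11111010.00111100


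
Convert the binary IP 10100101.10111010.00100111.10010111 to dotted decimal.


10100101 = 165
10111010 = 186
00100111 = 39
10010111 = 151
IP: 165.186.39.151


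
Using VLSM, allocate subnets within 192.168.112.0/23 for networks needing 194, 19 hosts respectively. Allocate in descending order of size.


194 hosts -> /24 (254 usable): 192.168.112.0/24
19 hosts -> /27 (30 usable): 192.168.113.0/27
Allocation: 192.168.112.0/24 (194 hosts, 254 usable); 192.168.113.0/27 (19 hosts, 30 usable)


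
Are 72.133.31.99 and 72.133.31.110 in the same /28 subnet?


Mask: 255.255.255.240
72.133.31.99 AND mask = 72.133.31.96
72.133.31.110 AND mask = 72.133.31.96
Yes, same subnet (72.133.31.96)


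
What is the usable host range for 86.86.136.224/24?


Network: 86.86.136.0
Broadcast: 86.86.136.255
First usable = network + 1
Last usable = broadcast - 1
Range: 86.86.136.1 to 86.86.136.254


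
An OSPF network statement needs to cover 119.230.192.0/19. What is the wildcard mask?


Subnet mask: 255.255.224.0
Wildcard = 255.255.255.255 - subnet mask
255 - 255 = 0
255 - 255 = 0
255 - 224 = 31
255 - 0 = 255
Wildcard: 0.0.31.255


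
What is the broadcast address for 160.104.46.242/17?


Network: 160.104.0.0/17
Host bits = 15
Set all host bits to 1:
Broadcast: 160.104.127.255


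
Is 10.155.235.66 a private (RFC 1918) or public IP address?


RFC 1918 private ranges:
  10.0.0.0/8 (10.0.0.0 - 10.255.255.255)
  172.16.0.0/12 (172.16.0.0 - 172.31.255.255)
  192.168.0.0/16 (192.168.0.0 - 192.168.255.255)
Private (in 10.0.0.0/8)


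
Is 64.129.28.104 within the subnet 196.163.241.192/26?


Subnet network: 196.163.241.192
Test IP AND mask: 64.129.28.64
No, 64.129.28.104 is not in 196.163.241.192/26


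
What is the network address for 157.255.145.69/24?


IP:   10011101.11111111.10010001.01000101
Mask: 11111111.11111111.11111111.00000000
AND operation:
Net:  10011101.11111111.10010001.00000000
Network: 157.255.145.0/24


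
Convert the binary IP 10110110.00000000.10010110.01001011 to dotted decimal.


10110110 = 182
00000000 = 0
10010110 = 150
01001011 = 75
IP: 182.0.150.75


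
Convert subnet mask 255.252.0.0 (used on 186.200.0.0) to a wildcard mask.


Subnet mask: 255.252.0.0
Wildcard = 255.255.255.255 - subnet mask
255 - 255 = 0
255 - 252 = 3
255 - 0 = 255
255 - 0 = 255
Wildcard: 0.3.255.255
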